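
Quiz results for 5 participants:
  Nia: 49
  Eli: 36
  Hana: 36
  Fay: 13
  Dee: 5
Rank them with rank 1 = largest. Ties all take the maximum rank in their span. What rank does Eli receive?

Sorted (descending): 49, 36, 36, 13, 5
The 2 values of 36 occupy positions 2–3 → each gets rank 3.
Eli has value 36 → rank 3.

3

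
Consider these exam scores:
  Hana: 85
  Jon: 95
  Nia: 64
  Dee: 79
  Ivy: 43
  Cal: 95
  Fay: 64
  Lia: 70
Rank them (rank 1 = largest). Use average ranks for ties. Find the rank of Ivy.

8

Sorted (descending): 95, 95, 85, 79, 70, 64, 64, 43
The 2 values of 95 occupy positions 1–2 → average rank (1+2)/2 = 1.5.
The 2 values of 64 occupy positions 6–7 → average rank (6+7)/2 = 6.5.
Ivy has value 43 → rank 8.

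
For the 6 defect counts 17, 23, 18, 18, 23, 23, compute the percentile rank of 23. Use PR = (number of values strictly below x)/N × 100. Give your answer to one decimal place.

N = 6.
Strictly below 23: 3. Equal to 23: 3.
PR = 3/6 × 100 = 50.0

50.0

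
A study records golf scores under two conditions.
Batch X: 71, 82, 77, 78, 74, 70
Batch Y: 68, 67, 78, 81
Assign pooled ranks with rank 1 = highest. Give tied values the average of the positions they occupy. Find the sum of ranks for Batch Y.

24.5

Sorted (descending): 82, 81, 78, 78, 77, 74, 71, 70, 68, 67
The 2 values of 78 occupy positions 3–4 → average rank (3+4)/2 = 3.5.
Batch Y values → pooled ranks: 68→9, 67→10, 78→3.5, 81→2
Rank sum = 9 + 10 + 3.5 + 2 = 24.5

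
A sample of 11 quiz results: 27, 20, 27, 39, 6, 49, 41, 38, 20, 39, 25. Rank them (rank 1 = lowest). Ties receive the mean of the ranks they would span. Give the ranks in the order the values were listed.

5.5, 2.5, 5.5, 8.5, 1, 11, 10, 7, 2.5, 8.5, 4

Sorted (ascending): 6, 20, 20, 25, 27, 27, 38, 39, 39, 41, 49
The 2 values of 20 occupy positions 2–3 → average rank (2+3)/2 = 2.5.
The 2 values of 27 occupy positions 5–6 → average rank (5+6)/2 = 5.5.
The 2 values of 39 occupy positions 8–9 → average rank (8+9)/2 = 8.5.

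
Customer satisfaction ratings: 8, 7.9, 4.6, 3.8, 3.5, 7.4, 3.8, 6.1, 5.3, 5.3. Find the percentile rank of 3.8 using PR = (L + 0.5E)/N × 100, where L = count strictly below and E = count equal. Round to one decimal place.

20.0

N = 10.
Strictly below 3.8: 1. Equal to 3.8: 2.
PR = (1 + 0.5·2)/10 × 100 = 20.0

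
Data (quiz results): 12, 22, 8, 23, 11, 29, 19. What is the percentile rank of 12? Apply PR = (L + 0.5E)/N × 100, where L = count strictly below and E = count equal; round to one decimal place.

N = 7.
Strictly below 12: 2. Equal to 12: 1.
PR = (2 + 0.5·1)/7 × 100 = 35.7

35.7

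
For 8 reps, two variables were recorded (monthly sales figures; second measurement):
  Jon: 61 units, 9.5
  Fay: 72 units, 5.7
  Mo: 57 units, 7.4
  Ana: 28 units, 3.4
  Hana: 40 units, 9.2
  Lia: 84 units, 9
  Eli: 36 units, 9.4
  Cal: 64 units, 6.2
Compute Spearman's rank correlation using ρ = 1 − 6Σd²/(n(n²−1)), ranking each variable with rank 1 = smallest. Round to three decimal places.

-0.024

Ranks of variable 1: 5, 7, 4, 1, 3, 8, 2, 6
Ranks of variable 2: 8, 2, 4, 1, 6, 5, 7, 3
d = r₁ − r₂: -3, 5, 0, 0, -3, 3, -5, 3
d²: 9, 25, 0, 0, 9, 9, 25, 9; Σd² = 86
ρ = 1 − 6·86/(8·63) = 1 − 516/504 = -0.024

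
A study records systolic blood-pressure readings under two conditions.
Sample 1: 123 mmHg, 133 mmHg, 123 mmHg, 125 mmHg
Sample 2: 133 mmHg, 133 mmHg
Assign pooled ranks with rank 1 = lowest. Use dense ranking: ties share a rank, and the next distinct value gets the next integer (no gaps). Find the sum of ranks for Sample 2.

Sorted (ascending): 123, 123, 125, 133, 133, 133
The 2 values of 123 share dense rank 1.
The 3 values of 133 share dense rank 3.
Remaining distinct values take the next consecutive integers.
Sample 2 values → pooled ranks: 133→3, 133→3
Rank sum = 3 + 3 = 6

6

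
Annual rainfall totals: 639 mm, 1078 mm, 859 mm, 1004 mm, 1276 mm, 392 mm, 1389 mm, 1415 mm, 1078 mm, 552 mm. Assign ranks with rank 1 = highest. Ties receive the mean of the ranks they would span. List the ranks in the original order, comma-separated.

Sorted (descending): 1415, 1389, 1276, 1078, 1078, 1004, 859, 639, 552, 392
The 2 values of 1078 occupy positions 4–5 → average rank (4+5)/2 = 4.5.

8, 4.5, 7, 6, 3, 10, 2, 1, 4.5, 9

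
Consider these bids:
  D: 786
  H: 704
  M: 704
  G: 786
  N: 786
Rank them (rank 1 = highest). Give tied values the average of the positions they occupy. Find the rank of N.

Sorted (descending): 786, 786, 786, 704, 704
The 3 values of 786 occupy positions 1–3 → average rank 2.
The 2 values of 704 occupy positions 4–5 → average rank (4+5)/2 = 4.5.
N has value 786 → rank 2.

2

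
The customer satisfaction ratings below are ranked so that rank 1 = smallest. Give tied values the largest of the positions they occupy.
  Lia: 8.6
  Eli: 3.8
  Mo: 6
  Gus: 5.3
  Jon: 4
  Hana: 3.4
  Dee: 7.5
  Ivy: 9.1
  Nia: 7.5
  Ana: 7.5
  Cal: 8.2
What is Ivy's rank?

Sorted (ascending): 3.4, 3.8, 4, 5.3, 6, 7.5, 7.5, 7.5, 8.2, 8.6, 9.1
The 3 values of 7.5 occupy positions 6–8 → each gets rank 8.
Ivy has value 9.1 → rank 11.

11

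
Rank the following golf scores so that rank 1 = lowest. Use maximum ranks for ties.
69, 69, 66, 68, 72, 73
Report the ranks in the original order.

4, 4, 1, 2, 5, 6

Sorted (ascending): 66, 68, 69, 69, 72, 73
The 2 values of 69 occupy positions 3–4 → each gets rank 4.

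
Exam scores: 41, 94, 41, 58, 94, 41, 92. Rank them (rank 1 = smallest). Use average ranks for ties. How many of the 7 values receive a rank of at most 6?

Sorted (ascending): 41, 41, 41, 58, 92, 94, 94
The 3 values of 41 occupy positions 1–3 → average rank 2.
The 2 values of 94 occupy positions 6–7 → average rank (6+7)/2 = 6.5.
Ranks ≤ 6: {2, 2, 2, 4, 5} → 5 values.

5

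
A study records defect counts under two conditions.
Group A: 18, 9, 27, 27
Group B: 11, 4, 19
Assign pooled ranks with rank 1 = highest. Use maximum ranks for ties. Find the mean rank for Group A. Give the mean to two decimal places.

3.50

Sorted (descending): 27, 27, 19, 18, 11, 9, 4
The 2 values of 27 occupy positions 1–2 → each gets rank 2.
Group A values → pooled ranks: 18→4, 9→6, 27→2, 27→2
Mean rank = (4 + 6 + 2 + 2) / 4 = 3.50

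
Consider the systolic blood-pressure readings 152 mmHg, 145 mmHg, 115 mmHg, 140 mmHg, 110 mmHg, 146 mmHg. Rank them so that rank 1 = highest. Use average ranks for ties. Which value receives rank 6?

110

Sorted (descending): 152, 146, 145, 140, 115, 110
No ties — each value takes its position as its rank.
Rank 6 → value 110.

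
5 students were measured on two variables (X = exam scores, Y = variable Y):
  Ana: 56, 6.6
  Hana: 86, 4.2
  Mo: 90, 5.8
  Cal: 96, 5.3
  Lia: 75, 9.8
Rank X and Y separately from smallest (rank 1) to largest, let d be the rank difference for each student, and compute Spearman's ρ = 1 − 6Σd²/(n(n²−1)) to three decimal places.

Ranks of variable 1: 1, 3, 4, 5, 2
Ranks of variable 2: 4, 1, 3, 2, 5
d = r₁ − r₂: -3, 2, 1, 3, -3
d²: 9, 4, 1, 9, 9; Σd² = 32
ρ = 1 − 6·32/(5·24) = 1 − 192/120 = -0.600

-0.600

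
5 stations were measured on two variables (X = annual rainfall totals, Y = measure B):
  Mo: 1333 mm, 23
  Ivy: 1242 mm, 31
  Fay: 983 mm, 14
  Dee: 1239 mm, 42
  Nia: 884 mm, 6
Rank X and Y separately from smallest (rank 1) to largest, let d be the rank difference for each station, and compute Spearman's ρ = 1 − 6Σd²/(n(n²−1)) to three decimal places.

Ranks of variable 1: 5, 4, 2, 3, 1
Ranks of variable 2: 3, 4, 2, 5, 1
d = r₁ − r₂: 2, 0, 0, -2, 0
d²: 4, 0, 0, 4, 0; Σd² = 8
ρ = 1 − 6·8/(5·24) = 1 − 48/120 = 0.600

0.600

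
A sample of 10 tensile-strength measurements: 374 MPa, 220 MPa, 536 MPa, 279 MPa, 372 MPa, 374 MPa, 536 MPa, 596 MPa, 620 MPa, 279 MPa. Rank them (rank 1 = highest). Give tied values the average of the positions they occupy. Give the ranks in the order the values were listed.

5.5, 10, 3.5, 8.5, 7, 5.5, 3.5, 2, 1, 8.5

Sorted (descending): 620, 596, 536, 536, 374, 374, 372, 279, 279, 220
The 2 values of 536 occupy positions 3–4 → average rank (3+4)/2 = 3.5.
The 2 values of 374 occupy positions 5–6 → average rank (5+6)/2 = 5.5.
The 2 values of 279 occupy positions 8–9 → average rank (8+9)/2 = 8.5.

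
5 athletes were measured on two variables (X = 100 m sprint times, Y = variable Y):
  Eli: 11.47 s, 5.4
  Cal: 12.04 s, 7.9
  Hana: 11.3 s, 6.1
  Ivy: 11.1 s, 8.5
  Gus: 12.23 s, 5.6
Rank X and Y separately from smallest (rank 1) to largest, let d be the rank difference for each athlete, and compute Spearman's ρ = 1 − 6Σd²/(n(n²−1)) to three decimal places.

-0.500

Ranks of variable 1: 3, 4, 2, 1, 5
Ranks of variable 2: 1, 4, 3, 5, 2
d = r₁ − r₂: 2, 0, -1, -4, 3
d²: 4, 0, 1, 16, 9; Σd² = 30
ρ = 1 − 6·30/(5·24) = 1 − 180/120 = -0.500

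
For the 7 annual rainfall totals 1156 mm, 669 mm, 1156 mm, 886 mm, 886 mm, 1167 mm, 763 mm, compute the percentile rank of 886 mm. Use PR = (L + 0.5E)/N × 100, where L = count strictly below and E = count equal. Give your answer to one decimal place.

42.9

N = 7.
Strictly below 886: 2. Equal to 886: 2.
PR = (2 + 0.5·2)/7 × 100 = 42.9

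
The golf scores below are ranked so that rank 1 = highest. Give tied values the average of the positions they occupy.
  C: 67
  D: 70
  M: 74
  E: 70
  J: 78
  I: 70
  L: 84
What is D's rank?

Sorted (descending): 84, 78, 74, 70, 70, 70, 67
The 3 values of 70 occupy positions 4–6 → average rank 5.
D has value 70 → rank 5.

5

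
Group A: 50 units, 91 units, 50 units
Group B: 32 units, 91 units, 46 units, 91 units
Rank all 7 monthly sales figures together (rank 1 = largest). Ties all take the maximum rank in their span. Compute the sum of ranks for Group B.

Sorted (descending): 91, 91, 91, 50, 50, 46, 32
The 3 values of 91 occupy positions 1–3 → each gets rank 3.
The 2 values of 50 occupy positions 4–5 → each gets rank 5.
Group B values → pooled ranks: 32→7, 91→3, 46→6, 91→3
Rank sum = 7 + 3 + 6 + 3 = 19

19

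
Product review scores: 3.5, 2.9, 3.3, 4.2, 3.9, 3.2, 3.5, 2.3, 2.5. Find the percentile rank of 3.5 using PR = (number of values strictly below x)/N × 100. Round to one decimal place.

55.6

N = 9.
Strictly below 3.5: 5. Equal to 3.5: 2.
PR = 5/9 × 100 = 55.6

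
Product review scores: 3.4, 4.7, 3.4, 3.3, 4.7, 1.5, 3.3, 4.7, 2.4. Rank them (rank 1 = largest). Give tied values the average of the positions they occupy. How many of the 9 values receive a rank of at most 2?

Sorted (descending): 4.7, 4.7, 4.7, 3.4, 3.4, 3.3, 3.3, 2.4, 1.5
The 3 values of 4.7 occupy positions 1–3 → average rank 2.
The 2 values of 3.4 occupy positions 4–5 → average rank (4+5)/2 = 4.5.
The 2 values of 3.3 occupy positions 6–7 → average rank (6+7)/2 = 6.5.
Ranks ≤ 2: {2, 2, 2} → 3 values.

3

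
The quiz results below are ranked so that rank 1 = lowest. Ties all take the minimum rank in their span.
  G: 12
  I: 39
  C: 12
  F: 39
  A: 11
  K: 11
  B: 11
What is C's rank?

Sorted (ascending): 11, 11, 11, 12, 12, 39, 39
The 3 values of 11 occupy positions 1–3 → each gets rank 1.
The 2 values of 12 occupy positions 4–5 → each gets rank 4.
The 2 values of 39 occupy positions 6–7 → each gets rank 6.
C has value 12 → rank 4.

4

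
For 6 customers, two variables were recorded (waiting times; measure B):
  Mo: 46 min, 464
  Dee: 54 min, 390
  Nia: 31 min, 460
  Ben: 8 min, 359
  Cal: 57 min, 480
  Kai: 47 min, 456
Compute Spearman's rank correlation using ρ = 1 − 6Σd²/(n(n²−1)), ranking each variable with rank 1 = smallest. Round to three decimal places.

Ranks of variable 1: 3, 5, 2, 1, 6, 4
Ranks of variable 2: 5, 2, 4, 1, 6, 3
d = r₁ − r₂: -2, 3, -2, 0, 0, 1
d²: 4, 9, 4, 0, 0, 1; Σd² = 18
ρ = 1 − 6·18/(6·35) = 1 − 108/210 = 0.486

0.486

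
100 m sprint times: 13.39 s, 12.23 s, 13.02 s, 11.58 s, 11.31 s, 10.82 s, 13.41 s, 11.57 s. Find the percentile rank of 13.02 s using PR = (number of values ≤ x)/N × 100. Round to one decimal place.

N = 8.
Strictly below 13.02: 5. Equal to 13.02: 1.
PR = 6/8 × 100 = 75.0

75.0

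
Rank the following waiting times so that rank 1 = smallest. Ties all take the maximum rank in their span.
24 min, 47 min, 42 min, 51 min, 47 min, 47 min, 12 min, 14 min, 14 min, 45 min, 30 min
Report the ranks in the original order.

4, 10, 6, 11, 10, 10, 1, 3, 3, 7, 5

Sorted (ascending): 12, 14, 14, 24, 30, 42, 45, 47, 47, 47, 51
The 2 values of 14 occupy positions 2–3 → each gets rank 3.
The 3 values of 47 occupy positions 8–10 → each gets rank 10.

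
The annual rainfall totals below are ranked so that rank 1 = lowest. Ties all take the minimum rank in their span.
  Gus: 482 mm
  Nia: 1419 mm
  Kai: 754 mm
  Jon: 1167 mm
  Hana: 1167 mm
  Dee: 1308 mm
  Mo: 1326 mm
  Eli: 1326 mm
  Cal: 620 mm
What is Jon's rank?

4

Sorted (ascending): 482, 620, 754, 1167, 1167, 1308, 1326, 1326, 1419
The 2 values of 1167 occupy positions 4–5 → each gets rank 4.
The 2 values of 1326 occupy positions 7–8 → each gets rank 7.
Jon has value 1167 mm → rank 4.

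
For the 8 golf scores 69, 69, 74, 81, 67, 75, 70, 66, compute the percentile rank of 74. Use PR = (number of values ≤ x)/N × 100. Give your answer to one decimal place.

N = 8.
Strictly below 74: 5. Equal to 74: 1.
PR = 6/8 × 100 = 75.0

75.0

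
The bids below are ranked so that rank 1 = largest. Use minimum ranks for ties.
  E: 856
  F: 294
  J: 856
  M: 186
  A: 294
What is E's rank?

1

Sorted (descending): 856, 856, 294, 294, 186
The 2 values of 856 occupy positions 1–2 → each gets rank 1.
The 2 values of 294 occupy positions 3–4 → each gets rank 3.
E has value 856 → rank 1.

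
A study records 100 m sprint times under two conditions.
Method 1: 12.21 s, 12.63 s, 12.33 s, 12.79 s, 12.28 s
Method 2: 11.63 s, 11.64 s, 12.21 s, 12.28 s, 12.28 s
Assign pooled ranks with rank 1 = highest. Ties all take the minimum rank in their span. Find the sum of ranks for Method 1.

17

Sorted (descending): 12.79, 12.63, 12.33, 12.28, 12.28, 12.28, 12.21, 12.21, 11.64, 11.63
The 3 values of 12.28 occupy positions 4–6 → each gets rank 4.
The 2 values of 12.21 occupy positions 7–8 → each gets rank 7.
Method 1 values → pooled ranks: 12.21→7, 12.63→2, 12.33→3, 12.79→1, 12.28→4
Rank sum = 7 + 2 + 3 + 1 + 4 = 17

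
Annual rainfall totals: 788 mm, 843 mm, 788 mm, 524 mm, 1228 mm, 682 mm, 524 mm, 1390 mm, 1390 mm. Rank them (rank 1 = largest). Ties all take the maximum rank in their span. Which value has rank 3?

1228

Sorted (descending): 1390, 1390, 1228, 843, 788, 788, 682, 524, 524
The 2 values of 1390 occupy positions 1–2 → each gets rank 2.
The 2 values of 788 occupy positions 5–6 → each gets rank 6.
The 2 values of 524 occupy positions 8–9 → each gets rank 9.
Rank 3 → value 1228.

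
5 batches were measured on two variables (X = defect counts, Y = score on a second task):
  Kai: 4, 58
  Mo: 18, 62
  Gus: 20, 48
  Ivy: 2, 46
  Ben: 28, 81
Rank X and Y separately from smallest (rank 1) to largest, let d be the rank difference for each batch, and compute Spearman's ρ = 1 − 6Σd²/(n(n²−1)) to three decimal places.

0.700

Ranks of variable 1: 2, 3, 4, 1, 5
Ranks of variable 2: 3, 4, 2, 1, 5
d = r₁ − r₂: -1, -1, 2, 0, 0
d²: 1, 1, 4, 0, 0; Σd² = 6
ρ = 1 − 6·6/(5·24) = 1 − 36/120 = 0.700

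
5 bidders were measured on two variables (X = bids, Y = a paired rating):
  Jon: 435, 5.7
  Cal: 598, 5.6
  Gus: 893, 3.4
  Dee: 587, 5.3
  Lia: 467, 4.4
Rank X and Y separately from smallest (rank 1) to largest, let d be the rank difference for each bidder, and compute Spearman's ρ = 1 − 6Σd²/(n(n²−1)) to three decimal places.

-0.600

Ranks of variable 1: 1, 4, 5, 3, 2
Ranks of variable 2: 5, 4, 1, 3, 2
d = r₁ − r₂: -4, 0, 4, 0, 0
d²: 16, 0, 16, 0, 0; Σd² = 32
ρ = 1 − 6·32/(5·24) = 1 − 192/120 = -0.600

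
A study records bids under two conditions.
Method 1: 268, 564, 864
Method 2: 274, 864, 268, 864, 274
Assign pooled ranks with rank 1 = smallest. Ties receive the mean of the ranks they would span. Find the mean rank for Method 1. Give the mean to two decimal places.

4.50

Sorted (ascending): 268, 268, 274, 274, 564, 864, 864, 864
The 2 values of 268 occupy positions 1–2 → average rank (1+2)/2 = 1.5.
The 2 values of 274 occupy positions 3–4 → average rank (3+4)/2 = 3.5.
The 3 values of 864 occupy positions 6–8 → average rank 7.
Method 1 values → pooled ranks: 268→1.5, 564→5, 864→7
Mean rank = (1.5 + 5 + 7) / 3 = 4.50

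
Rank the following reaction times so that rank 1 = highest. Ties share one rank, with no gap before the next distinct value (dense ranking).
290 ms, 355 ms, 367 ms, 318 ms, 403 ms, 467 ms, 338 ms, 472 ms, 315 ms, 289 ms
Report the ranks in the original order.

9, 5, 4, 7, 3, 2, 6, 1, 8, 10

Sorted (descending): 472, 467, 403, 367, 355, 338, 318, 315, 290, 289
No ties — each value takes its position as its rank.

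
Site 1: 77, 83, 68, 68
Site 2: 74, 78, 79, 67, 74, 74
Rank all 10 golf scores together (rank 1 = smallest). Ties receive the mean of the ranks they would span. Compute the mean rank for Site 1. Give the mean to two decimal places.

5.50

Sorted (ascending): 67, 68, 68, 74, 74, 74, 77, 78, 79, 83
The 2 values of 68 occupy positions 2–3 → average rank (2+3)/2 = 2.5.
The 3 values of 74 occupy positions 4–6 → average rank 5.
Site 1 values → pooled ranks: 77→7, 83→10, 68→2.5, 68→2.5
Mean rank = (7 + 10 + 2.5 + 2.5) / 4 = 5.50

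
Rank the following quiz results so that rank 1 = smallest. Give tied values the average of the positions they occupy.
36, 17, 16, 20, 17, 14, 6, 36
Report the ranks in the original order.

Sorted (ascending): 6, 14, 16, 17, 17, 20, 36, 36
The 2 values of 17 occupy positions 4–5 → average rank (4+5)/2 = 4.5.
The 2 values of 36 occupy positions 7–8 → average rank (7+8)/2 = 7.5.

7.5, 4.5, 3, 6, 4.5, 2, 1, 7.5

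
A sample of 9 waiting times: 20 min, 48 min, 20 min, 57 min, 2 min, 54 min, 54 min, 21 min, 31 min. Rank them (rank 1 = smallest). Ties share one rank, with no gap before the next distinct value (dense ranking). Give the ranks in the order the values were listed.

2, 5, 2, 7, 1, 6, 6, 3, 4

Sorted (ascending): 2, 20, 20, 21, 31, 48, 54, 54, 57
The 2 values of 20 share dense rank 2.
The 2 values of 54 share dense rank 6.
Remaining distinct values take the next consecutive integers.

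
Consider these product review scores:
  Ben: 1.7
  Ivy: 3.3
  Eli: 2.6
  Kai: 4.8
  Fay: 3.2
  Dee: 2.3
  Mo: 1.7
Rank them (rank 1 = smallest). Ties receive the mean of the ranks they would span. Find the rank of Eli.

Sorted (ascending): 1.7, 1.7, 2.3, 2.6, 3.2, 3.3, 4.8
The 2 values of 1.7 occupy positions 1–2 → average rank (1+2)/2 = 1.5.
Eli has value 2.6 → rank 4.

4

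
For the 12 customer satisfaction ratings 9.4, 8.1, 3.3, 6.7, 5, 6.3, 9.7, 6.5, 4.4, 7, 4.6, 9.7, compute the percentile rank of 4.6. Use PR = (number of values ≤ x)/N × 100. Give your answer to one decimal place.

25.0

N = 12.
Strictly below 4.6: 2. Equal to 4.6: 1.
PR = 3/12 × 100 = 25.0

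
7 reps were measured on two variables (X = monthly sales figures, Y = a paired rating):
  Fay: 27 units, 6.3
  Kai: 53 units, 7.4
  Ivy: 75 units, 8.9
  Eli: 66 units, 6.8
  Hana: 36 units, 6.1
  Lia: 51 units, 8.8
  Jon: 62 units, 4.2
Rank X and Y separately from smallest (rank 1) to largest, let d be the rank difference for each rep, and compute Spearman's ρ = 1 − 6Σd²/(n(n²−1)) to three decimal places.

Ranks of variable 1: 1, 4, 7, 6, 2, 3, 5
Ranks of variable 2: 3, 5, 7, 4, 2, 6, 1
d = r₁ − r₂: -2, -1, 0, 2, 0, -3, 4
d²: 4, 1, 0, 4, 0, 9, 16; Σd² = 34
ρ = 1 − 6·34/(7·48) = 1 − 204/336 = 0.393

0.393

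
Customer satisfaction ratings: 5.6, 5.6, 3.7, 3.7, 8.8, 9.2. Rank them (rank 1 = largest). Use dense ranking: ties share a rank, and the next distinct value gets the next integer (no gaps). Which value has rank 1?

9.2

Sorted (descending): 9.2, 8.8, 5.6, 5.6, 3.7, 3.7
The 2 values of 5.6 share dense rank 3.
The 2 values of 3.7 share dense rank 4.
Remaining distinct values take the next consecutive integers.
Rank 1 → value 9.2.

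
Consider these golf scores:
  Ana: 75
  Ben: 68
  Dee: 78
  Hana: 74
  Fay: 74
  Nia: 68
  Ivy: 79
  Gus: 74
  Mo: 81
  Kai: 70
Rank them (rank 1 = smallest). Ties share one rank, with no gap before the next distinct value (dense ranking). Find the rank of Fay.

3

Sorted (ascending): 68, 68, 70, 74, 74, 74, 75, 78, 79, 81
The 2 values of 68 share dense rank 1.
The 3 values of 74 share dense rank 3.
Remaining distinct values take the next consecutive integers.
Fay has value 74 → rank 3.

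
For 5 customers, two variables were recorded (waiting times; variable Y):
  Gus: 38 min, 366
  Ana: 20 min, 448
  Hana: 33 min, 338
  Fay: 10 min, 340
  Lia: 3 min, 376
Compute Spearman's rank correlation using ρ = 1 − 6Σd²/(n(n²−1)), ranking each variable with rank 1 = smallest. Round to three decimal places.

-0.300

Ranks of variable 1: 5, 3, 4, 2, 1
Ranks of variable 2: 3, 5, 1, 2, 4
d = r₁ − r₂: 2, -2, 3, 0, -3
d²: 4, 4, 9, 0, 9; Σd² = 26
ρ = 1 − 6·26/(5·24) = 1 − 156/120 = -0.300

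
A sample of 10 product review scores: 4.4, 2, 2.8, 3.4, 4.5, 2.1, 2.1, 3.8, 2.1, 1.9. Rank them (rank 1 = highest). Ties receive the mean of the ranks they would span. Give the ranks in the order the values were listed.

2, 9, 5, 4, 1, 7, 7, 3, 7, 10

Sorted (descending): 4.5, 4.4, 3.8, 3.4, 2.8, 2.1, 2.1, 2.1, 2, 1.9
The 3 values of 2.1 occupy positions 6–8 → average rank 7.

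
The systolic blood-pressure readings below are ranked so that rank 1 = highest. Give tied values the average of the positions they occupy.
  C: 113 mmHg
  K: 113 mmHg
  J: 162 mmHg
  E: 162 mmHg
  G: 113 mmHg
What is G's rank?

4

Sorted (descending): 162, 162, 113, 113, 113
The 2 values of 162 occupy positions 1–2 → average rank (1+2)/2 = 1.5.
The 3 values of 113 occupy positions 3–5 → average rank 4.
G has value 113 mmHg → rank 4.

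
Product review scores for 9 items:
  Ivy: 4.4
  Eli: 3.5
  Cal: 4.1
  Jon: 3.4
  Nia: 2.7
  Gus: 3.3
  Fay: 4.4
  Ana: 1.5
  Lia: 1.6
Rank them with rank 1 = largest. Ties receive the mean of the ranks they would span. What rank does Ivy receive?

Sorted (descending): 4.4, 4.4, 4.1, 3.5, 3.4, 3.3, 2.7, 1.6, 1.5
The 2 values of 4.4 occupy positions 1–2 → average rank (1+2)/2 = 1.5.
Ivy has value 4.4 → rank 1.5.

1.5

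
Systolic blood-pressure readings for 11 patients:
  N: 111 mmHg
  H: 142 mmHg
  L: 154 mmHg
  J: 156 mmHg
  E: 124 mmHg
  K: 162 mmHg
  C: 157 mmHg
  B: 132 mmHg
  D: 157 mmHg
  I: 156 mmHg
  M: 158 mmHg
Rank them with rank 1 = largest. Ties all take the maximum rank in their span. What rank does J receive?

6

Sorted (descending): 162, 158, 157, 157, 156, 156, 154, 142, 132, 124, 111
The 2 values of 157 occupy positions 3–4 → each gets rank 4.
The 2 values of 156 occupy positions 5–6 → each gets rank 6.
J has value 156 mmHg → rank 6.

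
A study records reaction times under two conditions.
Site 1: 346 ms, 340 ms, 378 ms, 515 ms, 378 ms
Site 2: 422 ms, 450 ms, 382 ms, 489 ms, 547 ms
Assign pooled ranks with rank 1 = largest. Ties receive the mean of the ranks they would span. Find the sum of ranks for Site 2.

19

Sorted (descending): 547, 515, 489, 450, 422, 382, 378, 378, 346, 340
The 2 values of 378 occupy positions 7–8 → average rank (7+8)/2 = 7.5.
Site 2 values → pooled ranks: 422→5, 450→4, 382→6, 489→3, 547→1
Rank sum = 5 + 4 + 6 + 3 + 1 = 19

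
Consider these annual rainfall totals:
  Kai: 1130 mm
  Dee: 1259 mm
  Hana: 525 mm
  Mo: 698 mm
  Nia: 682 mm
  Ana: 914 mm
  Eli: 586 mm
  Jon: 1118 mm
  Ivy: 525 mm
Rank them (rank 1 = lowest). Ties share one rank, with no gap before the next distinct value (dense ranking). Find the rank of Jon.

Sorted (ascending): 525, 525, 586, 682, 698, 914, 1118, 1130, 1259
The 2 values of 525 share dense rank 1.
Remaining distinct values take the next consecutive integers.
Jon has value 1118 mm → rank 6.

6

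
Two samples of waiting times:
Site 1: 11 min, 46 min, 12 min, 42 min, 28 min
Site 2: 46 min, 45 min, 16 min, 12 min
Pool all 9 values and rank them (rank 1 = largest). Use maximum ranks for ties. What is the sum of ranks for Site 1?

28

Sorted (descending): 46, 46, 45, 42, 28, 16, 12, 12, 11
The 2 values of 46 occupy positions 1–2 → each gets rank 2.
The 2 values of 12 occupy positions 7–8 → each gets rank 8.
Site 1 values → pooled ranks: 11→9, 46→2, 12→8, 42→4, 28→5
Rank sum = 9 + 2 + 8 + 4 + 5 = 28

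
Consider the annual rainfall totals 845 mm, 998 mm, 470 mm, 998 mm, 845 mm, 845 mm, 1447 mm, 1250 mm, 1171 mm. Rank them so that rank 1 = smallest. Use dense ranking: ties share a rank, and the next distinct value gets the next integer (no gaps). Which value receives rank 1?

Sorted (ascending): 470, 845, 845, 845, 998, 998, 1171, 1250, 1447
The 3 values of 845 share dense rank 2.
The 2 values of 998 share dense rank 3.
Remaining distinct values take the next consecutive integers.
Rank 1 → value 470.

470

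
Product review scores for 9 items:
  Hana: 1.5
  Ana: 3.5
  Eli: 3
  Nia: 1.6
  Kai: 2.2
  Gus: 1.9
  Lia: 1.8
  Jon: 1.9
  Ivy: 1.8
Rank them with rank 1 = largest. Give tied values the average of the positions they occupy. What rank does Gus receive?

Sorted (descending): 3.5, 3, 2.2, 1.9, 1.9, 1.8, 1.8, 1.6, 1.5
The 2 values of 1.9 occupy positions 4–5 → average rank (4+5)/2 = 4.5.
The 2 values of 1.8 occupy positions 6–7 → average rank (6+7)/2 = 6.5.
Gus has value 1.9 → rank 4.5.

4.5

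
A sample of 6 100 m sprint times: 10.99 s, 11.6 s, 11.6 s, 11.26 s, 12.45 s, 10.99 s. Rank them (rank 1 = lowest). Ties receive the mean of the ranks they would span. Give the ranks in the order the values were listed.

1.5, 4.5, 4.5, 3, 6, 1.5

Sorted (ascending): 10.99, 10.99, 11.26, 11.6, 11.6, 12.45
The 2 values of 10.99 occupy positions 1–2 → average rank (1+2)/2 = 1.5.
The 2 values of 11.6 occupy positions 4–5 → average rank (4+5)/2 = 4.5.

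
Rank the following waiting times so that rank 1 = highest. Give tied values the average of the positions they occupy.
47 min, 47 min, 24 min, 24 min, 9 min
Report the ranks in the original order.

1.5, 1.5, 3.5, 3.5, 5

Sorted (descending): 47, 47, 24, 24, 9
The 2 values of 47 occupy positions 1–2 → average rank (1+2)/2 = 1.5.
The 2 values of 24 occupy positions 3–4 → average rank (3+4)/2 = 3.5.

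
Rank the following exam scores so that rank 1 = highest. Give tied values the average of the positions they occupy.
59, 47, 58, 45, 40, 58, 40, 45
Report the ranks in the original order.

Sorted (descending): 59, 58, 58, 47, 45, 45, 40, 40
The 2 values of 58 occupy positions 2–3 → average rank (2+3)/2 = 2.5.
The 2 values of 45 occupy positions 5–6 → average rank (5+6)/2 = 5.5.
The 2 values of 40 occupy positions 7–8 → average rank (7+8)/2 = 7.5.

1, 4, 2.5, 5.5, 7.5, 2.5, 7.5, 5.5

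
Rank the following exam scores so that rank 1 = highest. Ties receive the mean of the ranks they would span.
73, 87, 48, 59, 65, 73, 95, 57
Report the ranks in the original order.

3.5, 2, 8, 6, 5, 3.5, 1, 7

Sorted (descending): 95, 87, 73, 73, 65, 59, 57, 48
The 2 values of 73 occupy positions 3–4 → average rank (3+4)/2 = 3.5.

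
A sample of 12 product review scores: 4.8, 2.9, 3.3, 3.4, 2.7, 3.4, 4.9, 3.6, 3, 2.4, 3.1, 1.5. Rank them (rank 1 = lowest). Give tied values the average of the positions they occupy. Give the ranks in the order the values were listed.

Sorted (ascending): 1.5, 2.4, 2.7, 2.9, 3, 3.1, 3.3, 3.4, 3.4, 3.6, 4.8, 4.9
The 2 values of 3.4 occupy positions 8–9 → average rank (8+9)/2 = 8.5.

11, 4, 7, 8.5, 3, 8.5, 12, 10, 5, 2, 6, 1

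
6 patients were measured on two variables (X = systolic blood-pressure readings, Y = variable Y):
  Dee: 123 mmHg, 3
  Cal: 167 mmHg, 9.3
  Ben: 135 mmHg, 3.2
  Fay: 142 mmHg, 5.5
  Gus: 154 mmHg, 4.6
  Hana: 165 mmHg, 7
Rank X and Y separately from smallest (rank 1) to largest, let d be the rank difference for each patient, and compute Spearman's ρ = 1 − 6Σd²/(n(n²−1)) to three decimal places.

0.943

Ranks of variable 1: 1, 6, 2, 3, 4, 5
Ranks of variable 2: 1, 6, 2, 4, 3, 5
d = r₁ − r₂: 0, 0, 0, -1, 1, 0
d²: 0, 0, 0, 1, 1, 0; Σd² = 2
ρ = 1 − 6·2/(6·35) = 1 − 12/210 = 0.943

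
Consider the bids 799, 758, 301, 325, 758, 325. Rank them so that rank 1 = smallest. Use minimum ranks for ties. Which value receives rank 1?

301

Sorted (ascending): 301, 325, 325, 758, 758, 799
The 2 values of 325 occupy positions 2–3 → each gets rank 2.
The 2 values of 758 occupy positions 4–5 → each gets rank 4.
Rank 1 → value 301.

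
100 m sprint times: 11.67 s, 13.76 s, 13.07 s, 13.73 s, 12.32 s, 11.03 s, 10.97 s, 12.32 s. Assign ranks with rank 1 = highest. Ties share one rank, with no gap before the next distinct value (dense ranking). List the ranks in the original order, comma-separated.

Sorted (descending): 13.76, 13.73, 13.07, 12.32, 12.32, 11.67, 11.03, 10.97
The 2 values of 12.32 share dense rank 4.
Remaining distinct values take the next consecutive integers.

5, 1, 3, 2, 4, 6, 7, 4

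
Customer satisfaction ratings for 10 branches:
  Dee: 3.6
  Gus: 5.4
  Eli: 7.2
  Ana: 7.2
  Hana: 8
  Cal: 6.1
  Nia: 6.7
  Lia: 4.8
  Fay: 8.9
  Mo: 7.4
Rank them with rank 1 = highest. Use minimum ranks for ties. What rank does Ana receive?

4

Sorted (descending): 8.9, 8, 7.4, 7.2, 7.2, 6.7, 6.1, 5.4, 4.8, 3.6
The 2 values of 7.2 occupy positions 4–5 → each gets rank 4.
Ana has value 7.2 → rank 4.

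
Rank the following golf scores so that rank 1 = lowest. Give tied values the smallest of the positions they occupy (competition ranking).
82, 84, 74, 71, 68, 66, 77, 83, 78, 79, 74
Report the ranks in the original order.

Sorted (ascending): 66, 68, 71, 74, 74, 77, 78, 79, 82, 83, 84
The 2 values of 74 occupy positions 4–5 → each gets rank 4.

9, 11, 4, 3, 2, 1, 6, 10, 7, 8, 4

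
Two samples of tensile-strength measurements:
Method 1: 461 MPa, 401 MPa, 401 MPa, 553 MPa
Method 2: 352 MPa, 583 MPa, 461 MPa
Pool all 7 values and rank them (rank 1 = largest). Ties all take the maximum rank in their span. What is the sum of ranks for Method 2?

Sorted (descending): 583, 553, 461, 461, 401, 401, 352
The 2 values of 461 occupy positions 3–4 → each gets rank 4.
The 2 values of 401 occupy positions 5–6 → each gets rank 6.
Method 2 values → pooled ranks: 352→7, 583→1, 461→4
Rank sum = 7 + 1 + 4 = 12

12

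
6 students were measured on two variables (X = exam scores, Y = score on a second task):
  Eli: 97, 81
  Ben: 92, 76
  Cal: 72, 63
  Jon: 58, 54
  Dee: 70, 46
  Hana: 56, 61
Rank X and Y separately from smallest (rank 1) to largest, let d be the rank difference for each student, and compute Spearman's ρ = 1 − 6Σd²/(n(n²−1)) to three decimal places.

Ranks of variable 1: 6, 5, 4, 2, 3, 1
Ranks of variable 2: 6, 5, 4, 2, 1, 3
d = r₁ − r₂: 0, 0, 0, 0, 2, -2
d²: 0, 0, 0, 0, 4, 4; Σd² = 8
ρ = 1 − 6·8/(6·35) = 1 − 48/210 = 0.771

0.771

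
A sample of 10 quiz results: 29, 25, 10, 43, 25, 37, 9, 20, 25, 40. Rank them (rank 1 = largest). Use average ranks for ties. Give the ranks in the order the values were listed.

Sorted (descending): 43, 40, 37, 29, 25, 25, 25, 20, 10, 9
The 3 values of 25 occupy positions 5–7 → average rank 6.

4, 6, 9, 1, 6, 3, 10, 8, 6, 2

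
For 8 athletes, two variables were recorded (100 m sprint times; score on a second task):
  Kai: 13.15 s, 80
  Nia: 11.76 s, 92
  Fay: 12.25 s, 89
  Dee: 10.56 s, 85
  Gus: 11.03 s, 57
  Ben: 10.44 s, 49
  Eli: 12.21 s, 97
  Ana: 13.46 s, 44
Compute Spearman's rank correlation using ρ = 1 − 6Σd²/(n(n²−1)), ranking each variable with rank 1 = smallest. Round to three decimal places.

-0.024

Ranks of variable 1: 7, 4, 6, 2, 3, 1, 5, 8
Ranks of variable 2: 4, 7, 6, 5, 3, 2, 8, 1
d = r₁ − r₂: 3, -3, 0, -3, 0, -1, -3, 7
d²: 9, 9, 0, 9, 0, 1, 9, 49; Σd² = 86
ρ = 1 − 6·86/(8·63) = 1 − 516/504 = -0.024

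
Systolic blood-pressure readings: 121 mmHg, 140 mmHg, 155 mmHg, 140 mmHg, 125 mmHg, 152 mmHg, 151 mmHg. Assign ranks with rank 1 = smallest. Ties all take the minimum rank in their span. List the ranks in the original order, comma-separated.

1, 3, 7, 3, 2, 6, 5

Sorted (ascending): 121, 125, 140, 140, 151, 152, 155
The 2 values of 140 occupy positions 3–4 → each gets rank 3.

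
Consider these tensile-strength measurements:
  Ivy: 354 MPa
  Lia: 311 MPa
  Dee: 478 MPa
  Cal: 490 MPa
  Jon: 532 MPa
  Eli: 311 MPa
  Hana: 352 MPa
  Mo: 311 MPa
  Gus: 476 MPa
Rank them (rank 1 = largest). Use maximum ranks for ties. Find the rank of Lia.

9

Sorted (descending): 532, 490, 478, 476, 354, 352, 311, 311, 311
The 3 values of 311 occupy positions 7–9 → each gets rank 9.
Lia has value 311 MPa → rank 9.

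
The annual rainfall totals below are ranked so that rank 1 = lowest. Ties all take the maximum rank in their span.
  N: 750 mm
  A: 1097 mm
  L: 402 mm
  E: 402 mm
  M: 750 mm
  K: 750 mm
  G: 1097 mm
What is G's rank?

Sorted (ascending): 402, 402, 750, 750, 750, 1097, 1097
The 2 values of 402 occupy positions 1–2 → each gets rank 2.
The 3 values of 750 occupy positions 3–5 → each gets rank 5.
The 2 values of 1097 occupy positions 6–7 → each gets rank 7.
G has value 1097 mm → rank 7.

7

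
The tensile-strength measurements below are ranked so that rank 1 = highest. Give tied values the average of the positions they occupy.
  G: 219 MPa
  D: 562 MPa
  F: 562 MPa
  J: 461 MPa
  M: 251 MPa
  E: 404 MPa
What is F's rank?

1.5

Sorted (descending): 562, 562, 461, 404, 251, 219
The 2 values of 562 occupy positions 1–2 → average rank (1+2)/2 = 1.5.
F has value 562 MPa → rank 1.5.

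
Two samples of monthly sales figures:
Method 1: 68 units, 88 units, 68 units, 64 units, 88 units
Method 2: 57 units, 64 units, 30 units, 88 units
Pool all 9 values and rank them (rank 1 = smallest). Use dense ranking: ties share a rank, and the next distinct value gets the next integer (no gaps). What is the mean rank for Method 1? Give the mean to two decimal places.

Sorted (ascending): 30, 57, 64, 64, 68, 68, 88, 88, 88
The 2 values of 64 share dense rank 3.
The 2 values of 68 share dense rank 4.
The 3 values of 88 share dense rank 5.
Remaining distinct values take the next consecutive integers.
Method 1 values → pooled ranks: 68→4, 88→5, 68→4, 64→3, 88→5
Mean rank = (4 + 5 + 4 + 3 + 5) / 5 = 4.20

4.20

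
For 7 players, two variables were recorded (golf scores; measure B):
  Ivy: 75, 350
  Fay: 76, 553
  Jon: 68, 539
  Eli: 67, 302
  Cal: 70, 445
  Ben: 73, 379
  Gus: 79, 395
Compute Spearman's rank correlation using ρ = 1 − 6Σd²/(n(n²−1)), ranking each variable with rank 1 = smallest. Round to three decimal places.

0.286

Ranks of variable 1: 5, 6, 2, 1, 3, 4, 7
Ranks of variable 2: 2, 7, 6, 1, 5, 3, 4
d = r₁ − r₂: 3, -1, -4, 0, -2, 1, 3
d²: 9, 1, 16, 0, 4, 1, 9; Σd² = 40
ρ = 1 − 6·40/(7·48) = 1 − 240/336 = 0.286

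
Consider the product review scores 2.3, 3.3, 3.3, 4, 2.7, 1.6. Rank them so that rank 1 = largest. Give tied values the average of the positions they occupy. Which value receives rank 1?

4

Sorted (descending): 4, 3.3, 3.3, 2.7, 2.3, 1.6
The 2 values of 3.3 occupy positions 2–3 → average rank (2+3)/2 = 2.5.
Rank 1 → value 4.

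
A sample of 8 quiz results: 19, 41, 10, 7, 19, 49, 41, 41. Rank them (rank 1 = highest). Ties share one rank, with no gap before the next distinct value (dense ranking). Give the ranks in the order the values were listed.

3, 2, 4, 5, 3, 1, 2, 2

Sorted (descending): 49, 41, 41, 41, 19, 19, 10, 7
The 3 values of 41 share dense rank 2.
The 2 values of 19 share dense rank 3.
Remaining distinct values take the next consecutive integers.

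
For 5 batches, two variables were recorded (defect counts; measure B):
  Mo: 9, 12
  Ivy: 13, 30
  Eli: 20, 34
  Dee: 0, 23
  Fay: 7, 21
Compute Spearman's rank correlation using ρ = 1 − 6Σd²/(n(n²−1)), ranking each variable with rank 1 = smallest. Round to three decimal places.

Ranks of variable 1: 3, 4, 5, 1, 2
Ranks of variable 2: 1, 4, 5, 3, 2
d = r₁ − r₂: 2, 0, 0, -2, 0
d²: 4, 0, 0, 4, 0; Σd² = 8
ρ = 1 − 6·8/(5·24) = 1 − 48/120 = 0.600

0.600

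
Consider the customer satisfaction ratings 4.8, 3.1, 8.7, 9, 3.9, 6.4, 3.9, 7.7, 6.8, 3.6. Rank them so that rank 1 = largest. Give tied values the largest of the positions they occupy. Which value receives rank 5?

6.4

Sorted (descending): 9, 8.7, 7.7, 6.8, 6.4, 4.8, 3.9, 3.9, 3.6, 3.1
The 2 values of 3.9 occupy positions 7–8 → each gets rank 8.
Rank 5 → value 6.4.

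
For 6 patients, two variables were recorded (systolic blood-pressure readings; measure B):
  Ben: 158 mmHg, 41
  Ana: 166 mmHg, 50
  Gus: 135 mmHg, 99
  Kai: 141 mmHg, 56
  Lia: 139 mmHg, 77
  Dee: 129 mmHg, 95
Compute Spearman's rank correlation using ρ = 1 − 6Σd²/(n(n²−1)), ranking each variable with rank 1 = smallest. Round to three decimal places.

-0.886

Ranks of variable 1: 5, 6, 2, 4, 3, 1
Ranks of variable 2: 1, 2, 6, 3, 4, 5
d = r₁ − r₂: 4, 4, -4, 1, -1, -4
d²: 16, 16, 16, 1, 1, 16; Σd² = 66
ρ = 1 − 6·66/(6·35) = 1 − 396/210 = -0.886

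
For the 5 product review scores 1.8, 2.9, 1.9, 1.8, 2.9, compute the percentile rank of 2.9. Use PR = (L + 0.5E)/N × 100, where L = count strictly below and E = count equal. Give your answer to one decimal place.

N = 5.
Strictly below 2.9: 3. Equal to 2.9: 2.
PR = (3 + 0.5·2)/5 × 100 = 80.0

80.0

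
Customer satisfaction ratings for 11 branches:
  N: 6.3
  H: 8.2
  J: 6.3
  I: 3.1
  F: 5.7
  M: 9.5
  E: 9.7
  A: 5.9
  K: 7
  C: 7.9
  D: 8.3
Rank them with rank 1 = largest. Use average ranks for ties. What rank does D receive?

3

Sorted (descending): 9.7, 9.5, 8.3, 8.2, 7.9, 7, 6.3, 6.3, 5.9, 5.7, 3.1
The 2 values of 6.3 occupy positions 7–8 → average rank (7+8)/2 = 7.5.
D has value 8.3 → rank 3.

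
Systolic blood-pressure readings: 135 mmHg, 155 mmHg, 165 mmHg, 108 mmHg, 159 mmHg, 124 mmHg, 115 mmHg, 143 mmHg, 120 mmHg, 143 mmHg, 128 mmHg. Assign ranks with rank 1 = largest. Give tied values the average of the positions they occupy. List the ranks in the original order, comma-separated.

Sorted (descending): 165, 159, 155, 143, 143, 135, 128, 124, 120, 115, 108
The 2 values of 143 occupy positions 4–5 → average rank (4+5)/2 = 4.5.

6, 3, 1, 11, 2, 8, 10, 4.5, 9, 4.5, 7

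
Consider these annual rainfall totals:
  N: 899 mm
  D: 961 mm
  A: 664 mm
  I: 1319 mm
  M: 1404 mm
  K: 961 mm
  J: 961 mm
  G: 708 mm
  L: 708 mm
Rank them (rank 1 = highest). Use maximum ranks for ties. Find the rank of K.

5

Sorted (descending): 1404, 1319, 961, 961, 961, 899, 708, 708, 664
The 3 values of 961 occupy positions 3–5 → each gets rank 5.
The 2 values of 708 occupy positions 7–8 → each gets rank 8.
K has value 961 mm → rank 5.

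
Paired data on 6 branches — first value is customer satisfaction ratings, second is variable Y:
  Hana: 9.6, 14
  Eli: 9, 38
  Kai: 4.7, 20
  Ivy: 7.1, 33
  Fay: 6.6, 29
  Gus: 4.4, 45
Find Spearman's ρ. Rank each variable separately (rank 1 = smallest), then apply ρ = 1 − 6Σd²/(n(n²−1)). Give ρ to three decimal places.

Ranks of variable 1: 6, 5, 2, 4, 3, 1
Ranks of variable 2: 1, 5, 2, 4, 3, 6
d = r₁ − r₂: 5, 0, 0, 0, 0, -5
d²: 25, 0, 0, 0, 0, 25; Σd² = 50
ρ = 1 − 6·50/(6·35) = 1 − 300/210 = -0.429

-0.429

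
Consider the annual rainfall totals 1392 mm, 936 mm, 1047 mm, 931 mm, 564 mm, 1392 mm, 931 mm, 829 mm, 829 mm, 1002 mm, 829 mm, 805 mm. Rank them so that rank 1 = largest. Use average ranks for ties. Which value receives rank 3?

Sorted (descending): 1392, 1392, 1047, 1002, 936, 931, 931, 829, 829, 829, 805, 564
The 2 values of 1392 occupy positions 1–2 → average rank (1+2)/2 = 1.5.
The 2 values of 931 occupy positions 6–7 → average rank (6+7)/2 = 6.5.
The 3 values of 829 occupy positions 8–10 → average rank 9.
Rank 3 → value 1047.

1047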